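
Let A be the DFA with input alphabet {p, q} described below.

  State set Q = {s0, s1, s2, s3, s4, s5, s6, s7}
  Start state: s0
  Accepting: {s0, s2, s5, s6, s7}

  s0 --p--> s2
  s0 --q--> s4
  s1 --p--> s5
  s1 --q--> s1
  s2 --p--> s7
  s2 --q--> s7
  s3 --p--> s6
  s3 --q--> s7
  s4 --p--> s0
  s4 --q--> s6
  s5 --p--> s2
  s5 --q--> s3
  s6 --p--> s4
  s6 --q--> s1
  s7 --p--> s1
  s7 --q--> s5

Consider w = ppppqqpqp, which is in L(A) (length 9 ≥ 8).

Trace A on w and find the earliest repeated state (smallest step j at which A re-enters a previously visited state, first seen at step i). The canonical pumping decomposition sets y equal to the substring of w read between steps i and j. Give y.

ppqq

State sequence: s0 -p-> s2 -p-> s7 -p-> s1 -p-> s5 -q-> s3 -q-> s7 -p-> s1 -q-> s1 -p-> s5
First repeat at step 6: s7 was already visited.

So i = 2, j = 6, giving x = w[0:2] = pp, y = w[2:6] = ppqq, z = w[6:9] = pqp.
Check: |xy| = 6 ≤ 8 and |y| = 4 ≥ 1. Reading y takes A from s7 back to s7, so every xyⁱz is accepted.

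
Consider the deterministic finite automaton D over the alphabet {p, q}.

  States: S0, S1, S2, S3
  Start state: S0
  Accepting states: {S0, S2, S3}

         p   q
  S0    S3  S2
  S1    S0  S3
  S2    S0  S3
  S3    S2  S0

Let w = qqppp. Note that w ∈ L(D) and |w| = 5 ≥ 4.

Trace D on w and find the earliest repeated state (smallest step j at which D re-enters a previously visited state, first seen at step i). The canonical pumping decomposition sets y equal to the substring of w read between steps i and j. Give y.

State sequence: S0 -q-> S2 -q-> S3 -p-> S2 -p-> S0 -p-> S3
First repeat at step 3: S2 was already visited.

So i = 1, j = 3, giving x = w[0:1] = q, y = w[1:3] = qp, z = w[3:5] = pp.
Check: |xy| = 3 ≤ 4 and |y| = 2 ≥ 1. Reading y takes D from S2 back to S2, so every xyⁱz is accepted.

qp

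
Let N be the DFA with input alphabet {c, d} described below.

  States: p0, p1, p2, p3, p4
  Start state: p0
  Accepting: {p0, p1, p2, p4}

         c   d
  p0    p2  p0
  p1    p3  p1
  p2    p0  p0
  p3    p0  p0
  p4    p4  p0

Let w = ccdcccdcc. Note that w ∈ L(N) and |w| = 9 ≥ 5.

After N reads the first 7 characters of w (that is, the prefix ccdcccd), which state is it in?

State sequence: p0 -c-> p2 -c-> p0 -d-> p0 -c-> p2 -c-> p0 -c-> p2 -d-> p0

After reading 7 characters, N is in state p0.

p0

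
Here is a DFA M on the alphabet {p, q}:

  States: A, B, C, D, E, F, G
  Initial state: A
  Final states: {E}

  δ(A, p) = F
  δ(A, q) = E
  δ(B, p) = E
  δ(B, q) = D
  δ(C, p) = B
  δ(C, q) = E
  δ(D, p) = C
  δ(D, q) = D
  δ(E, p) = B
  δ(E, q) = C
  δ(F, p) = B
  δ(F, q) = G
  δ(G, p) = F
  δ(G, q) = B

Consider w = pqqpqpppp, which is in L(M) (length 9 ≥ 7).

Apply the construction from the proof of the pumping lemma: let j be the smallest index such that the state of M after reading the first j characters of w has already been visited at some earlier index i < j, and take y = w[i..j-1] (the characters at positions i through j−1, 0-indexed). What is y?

State sequence: A -p-> F -q-> G -q-> B -p-> E -q-> C -p-> B -p-> E -p-> B -p-> E
First repeat at step 6: B was already visited.

So i = 3, j = 6, giving x = w[0:3] = pqq, y = w[3:6] = pqp, z = w[6:9] = ppp.
Check: |xy| = 6 ≤ 7 and |y| = 3 ≥ 1. Reading y takes M from B back to B, so every xyⁱz is accepted.
Since M has 7 states, any run of length ≥ 7 visits 7+1 states, so by pigeonhole some state repeats within the first 7 steps — that repeat gives the pumpable loop.

pqp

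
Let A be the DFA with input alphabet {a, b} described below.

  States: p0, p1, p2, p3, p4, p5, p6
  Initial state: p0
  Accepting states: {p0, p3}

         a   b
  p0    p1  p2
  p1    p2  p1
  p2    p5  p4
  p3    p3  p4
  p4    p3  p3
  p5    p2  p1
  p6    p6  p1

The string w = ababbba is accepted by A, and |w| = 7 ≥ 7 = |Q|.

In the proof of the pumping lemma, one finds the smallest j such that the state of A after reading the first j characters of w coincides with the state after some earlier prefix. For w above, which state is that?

Run of A on w = a b a b b b a:
  step 0: p0  (start)
  step 1: p1  (read a: p0→p1)
  step 2: p1  (read b: p1→p1)   ← first repeat (p1 seen earlier)
  step 3: p2  (read a: p1→p2)
  step 4: p4  (read b: p2→p4)
  step 5: p3  (read b: p4→p3)
  step 6: p4  (read b: p3→p4)
  step 7: p3  (read a: p4→p3)

The earliest repeat is at step j = 2: A is in p1, which it already visited at step i = 1.
With |Q| = 7, pigeonhole forces a state repeat no later than step 7; the substring read between the first and second visits to that state can be pumped.

p1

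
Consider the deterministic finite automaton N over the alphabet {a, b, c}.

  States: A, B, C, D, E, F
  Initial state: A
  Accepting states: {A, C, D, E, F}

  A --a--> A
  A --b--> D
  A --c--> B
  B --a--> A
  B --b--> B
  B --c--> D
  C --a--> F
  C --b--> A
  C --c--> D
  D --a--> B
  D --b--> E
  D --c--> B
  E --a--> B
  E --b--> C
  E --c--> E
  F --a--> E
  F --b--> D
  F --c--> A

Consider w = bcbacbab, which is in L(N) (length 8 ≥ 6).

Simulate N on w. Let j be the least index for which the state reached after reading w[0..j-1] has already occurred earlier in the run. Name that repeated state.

Run of N on w = b c b a c b a b:
  step 0: A  (start)
  step 1: D  (read b: A→D)
  step 2: B  (read c: D→B)
  step 3: B  (read b: B→B)   ← first repeat (B seen earlier)
  step 4: A  (read a: B→A)
  step 5: B  (read c: A→B)
  step 6: B  (read b: B→B)
  step 7: A  (read a: B→A)
  step 8: D  (read b: A→D)

The earliest repeat is at step j = 3: N is in B, which it already visited at step i = 2.
The DFA has 6 states, so the proof of the pumping lemma guarantees a repeated state among the first 6+1 visited; the segment between the two visits is the pumpable y.

B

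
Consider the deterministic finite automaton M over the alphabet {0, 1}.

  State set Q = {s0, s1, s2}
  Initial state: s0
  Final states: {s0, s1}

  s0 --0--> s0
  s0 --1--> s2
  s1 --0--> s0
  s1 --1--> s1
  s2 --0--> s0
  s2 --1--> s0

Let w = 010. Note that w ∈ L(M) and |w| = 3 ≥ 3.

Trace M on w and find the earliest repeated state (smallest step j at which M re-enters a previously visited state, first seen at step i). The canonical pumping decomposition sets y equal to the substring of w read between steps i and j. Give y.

0

State sequence: s0 -0-> s0 -1-> s2 -0-> s0
First repeat at step 1: s0 was already visited.

So i = 0, j = 1, giving x = w[0:0] = ε, y = w[0:1] = 0, z = w[1:3] = 10.
Check: |xy| = 1 ≤ 3 and |y| = 1 ≥ 1. Reading y takes M from s0 back to s0, so every xyⁱz is accepted.
With |Q| = 3, pigeonhole forces a state repeat no later than step 3; the substring read between the first and second visits to that state can be pumped.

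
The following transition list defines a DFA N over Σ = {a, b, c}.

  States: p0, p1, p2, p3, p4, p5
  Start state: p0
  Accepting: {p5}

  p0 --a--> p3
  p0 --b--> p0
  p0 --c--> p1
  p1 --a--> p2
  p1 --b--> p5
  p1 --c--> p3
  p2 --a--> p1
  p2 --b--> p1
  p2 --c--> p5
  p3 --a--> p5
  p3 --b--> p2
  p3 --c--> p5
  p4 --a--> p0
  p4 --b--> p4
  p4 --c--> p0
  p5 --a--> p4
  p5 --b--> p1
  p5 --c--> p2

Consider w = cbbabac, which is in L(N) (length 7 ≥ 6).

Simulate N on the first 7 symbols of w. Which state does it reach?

State sequence: p0 -c-> p1 -b-> p5 -b-> p1 -a-> p2 -b-> p1 -a-> p2 -c-> p5

After reading 7 characters, N is in state p5.
(This kind of state-tracing is the core of the pumping-lemma construction: with 6 states, pigeonhole forces a repeat within the first 6 steps.)

p5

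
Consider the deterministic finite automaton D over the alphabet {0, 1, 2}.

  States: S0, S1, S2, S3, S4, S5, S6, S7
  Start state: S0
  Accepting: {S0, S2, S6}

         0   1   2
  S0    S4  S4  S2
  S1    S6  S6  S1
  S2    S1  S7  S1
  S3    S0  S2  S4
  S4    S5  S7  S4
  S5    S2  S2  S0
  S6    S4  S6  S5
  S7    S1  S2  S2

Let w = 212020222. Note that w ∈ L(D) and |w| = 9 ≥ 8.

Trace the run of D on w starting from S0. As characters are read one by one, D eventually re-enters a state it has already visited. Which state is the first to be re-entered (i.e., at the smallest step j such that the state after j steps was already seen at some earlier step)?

S2

Run of D on w = 2 1 2 0 2 0 2 2 2:
  step 0: S0  (start)
  step 1: S2  (read 2: S0→S2)
  step 2: S7  (read 1: S2→S7)
  step 3: S2  (read 2: S7→S2)   ← first repeat (S2 seen earlier)
  step 4: S1  (read 0: S2→S1)
  step 5: S1  (read 2: S1→S1)
  step 6: S6  (read 0: S1→S6)
  step 7: S5  (read 2: S6→S5)
  step 8: S0  (read 2: S5→S0)
  step 9: S2  (read 2: S0→S2)

The earliest repeat is at step j = 3: D is in S2, which it already visited at step i = 1.
With |Q| = 8, pigeonhole forces a state repeat no later than step 8; the substring read between the first and second visits to that state can be pumped.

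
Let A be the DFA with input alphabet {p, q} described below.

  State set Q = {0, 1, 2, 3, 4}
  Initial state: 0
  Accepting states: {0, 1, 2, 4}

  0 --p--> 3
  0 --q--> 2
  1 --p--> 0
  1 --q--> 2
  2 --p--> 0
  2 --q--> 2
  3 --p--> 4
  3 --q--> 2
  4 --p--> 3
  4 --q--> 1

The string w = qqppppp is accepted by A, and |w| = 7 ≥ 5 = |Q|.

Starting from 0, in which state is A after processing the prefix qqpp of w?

3

State sequence: 0 -q-> 2 -q-> 2 -p-> 0 -p-> 3

After reading 4 characters, A is in state 3.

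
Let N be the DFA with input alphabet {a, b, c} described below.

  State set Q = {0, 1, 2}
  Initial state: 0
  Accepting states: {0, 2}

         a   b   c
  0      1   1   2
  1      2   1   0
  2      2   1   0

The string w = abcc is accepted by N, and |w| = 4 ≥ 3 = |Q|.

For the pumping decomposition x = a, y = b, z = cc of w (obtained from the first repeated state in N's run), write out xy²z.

abbcc

xy^2z = a·b·b·cc = abbcc.
Reading y = b takes N from 1 back to 1, so after x·y·y the machine is still in 1, and z then leads to the accepting state 2. Hence abbcc ∈ L(N).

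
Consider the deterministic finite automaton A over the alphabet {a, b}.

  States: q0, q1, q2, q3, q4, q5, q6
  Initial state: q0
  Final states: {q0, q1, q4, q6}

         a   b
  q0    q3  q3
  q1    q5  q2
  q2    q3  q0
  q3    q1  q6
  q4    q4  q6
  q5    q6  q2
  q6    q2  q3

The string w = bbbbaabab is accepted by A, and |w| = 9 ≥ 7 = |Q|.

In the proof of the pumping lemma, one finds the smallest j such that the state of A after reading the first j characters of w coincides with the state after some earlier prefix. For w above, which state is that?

q3

State sequence: q0 -b-> q3 -b-> q6 -b-> q3 -b-> q6 -a-> q2 -a-> q3 -b-> q6 -a-> q2 -b-> q0
First repeat at step 3: q3 was already visited.

The earliest repeat is at step j = 3: A is in q3, which it already visited at step i = 1.
The DFA has 7 states, so the proof of the pumping lemma guarantees a repeated state among the first 7+1 visited; the segment between the two visits is the pumpable y.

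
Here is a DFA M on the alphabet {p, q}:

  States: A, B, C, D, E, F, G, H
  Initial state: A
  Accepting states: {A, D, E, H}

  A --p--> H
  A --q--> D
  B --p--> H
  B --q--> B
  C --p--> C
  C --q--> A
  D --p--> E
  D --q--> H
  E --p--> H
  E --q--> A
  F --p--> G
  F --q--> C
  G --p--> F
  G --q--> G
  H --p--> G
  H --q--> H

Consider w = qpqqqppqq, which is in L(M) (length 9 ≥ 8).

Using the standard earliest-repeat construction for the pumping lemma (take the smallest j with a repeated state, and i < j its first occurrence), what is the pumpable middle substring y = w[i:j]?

qpq

State sequence: A -q-> D -p-> E -q-> A -q-> D -q-> H -p-> G -p-> F -q-> C -q-> A
First repeat at step 3: A was already visited.

So i = 0, j = 3, giving x = w[0:0] = ε, y = w[0:3] = qpq, z = w[3:9] = qqppqq.
Check: |xy| = 3 ≤ 8 and |y| = 3 ≥ 1. Reading y takes M from A back to A, so every xyⁱz is accepted.
Pumping length from the standard proof: p = 8 (the number of states). The repeated state found above gives |xy| = j ≤ 8 and |y| = j − i ≥ 1.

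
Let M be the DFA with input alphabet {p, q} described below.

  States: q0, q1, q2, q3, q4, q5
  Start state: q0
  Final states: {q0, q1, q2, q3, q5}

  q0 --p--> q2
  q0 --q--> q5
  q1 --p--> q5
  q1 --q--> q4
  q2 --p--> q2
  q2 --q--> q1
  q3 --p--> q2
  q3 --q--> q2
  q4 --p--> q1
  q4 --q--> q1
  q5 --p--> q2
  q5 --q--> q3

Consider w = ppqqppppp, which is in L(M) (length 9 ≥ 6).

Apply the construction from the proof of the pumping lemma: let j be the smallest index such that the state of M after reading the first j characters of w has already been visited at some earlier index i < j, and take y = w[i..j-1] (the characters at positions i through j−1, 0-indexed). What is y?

State sequence: q0 -p-> q2 -p-> q2 -q-> q1 -q-> q4 -p-> q1 -p-> q5 -p-> q2 -p-> q2 -p-> q2
First repeat at step 2: q2 was already visited.

So i = 1, j = 2, giving x = w[0:1] = p, y = w[1:2] = p, z = w[2:9] = qqppppp.
Check: |xy| = 2 ≤ 6 and |y| = 1 ≥ 1. Reading y takes M from q2 back to q2, so every xyⁱz is accepted.
The DFA has 6 states, so the proof of the pumping lemma guarantees a repeated state among the first 6+1 visited; the segment between the two visits is the pumpable y.

p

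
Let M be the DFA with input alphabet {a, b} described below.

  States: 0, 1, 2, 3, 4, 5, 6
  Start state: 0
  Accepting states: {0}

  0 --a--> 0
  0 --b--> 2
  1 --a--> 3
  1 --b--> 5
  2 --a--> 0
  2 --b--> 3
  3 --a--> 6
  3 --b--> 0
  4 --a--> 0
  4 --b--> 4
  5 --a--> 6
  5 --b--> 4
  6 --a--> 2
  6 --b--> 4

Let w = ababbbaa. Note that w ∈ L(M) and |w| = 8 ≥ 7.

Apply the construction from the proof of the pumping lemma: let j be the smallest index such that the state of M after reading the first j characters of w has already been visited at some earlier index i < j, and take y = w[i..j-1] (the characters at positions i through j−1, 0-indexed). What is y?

a

State sequence: 0 -a-> 0 -b-> 2 -a-> 0 -b-> 2 -b-> 3 -b-> 0 -a-> 0 -a-> 0
First repeat at step 1: 0 was already visited.

So i = 0, j = 1, giving x = w[0:0] = ε, y = w[0:1] = a, z = w[1:8] = babbbaa.
Check: |xy| = 1 ≤ 7 and |y| = 1 ≥ 1. Reading y takes M from 0 back to 0, so every xyⁱz is accepted.
Pumping length from the standard proof: p = 7 (the number of states). The repeated state found above gives |xy| = j ≤ 7 and |y| = j − i ≥ 1.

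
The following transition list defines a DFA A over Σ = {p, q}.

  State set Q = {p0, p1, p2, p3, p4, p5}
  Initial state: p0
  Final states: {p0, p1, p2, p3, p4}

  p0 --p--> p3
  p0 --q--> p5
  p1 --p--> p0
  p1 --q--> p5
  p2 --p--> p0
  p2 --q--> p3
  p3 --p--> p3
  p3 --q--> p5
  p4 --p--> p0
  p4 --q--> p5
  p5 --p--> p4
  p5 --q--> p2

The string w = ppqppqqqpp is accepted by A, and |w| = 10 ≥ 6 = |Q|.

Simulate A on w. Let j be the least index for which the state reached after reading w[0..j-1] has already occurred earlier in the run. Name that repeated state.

Run of A on w = p p q p p q q q p p:
  step 0: p0  (start)
  step 1: p3  (read p: p0→p3)
  step 2: p3  (read p: p3→p3)   ← first repeat (p3 seen earlier)
  step 3: p5  (read q: p3→p5)
  step 4: p4  (read p: p5→p4)
  step 5: p0  (read p: p4→p0)
  step 6: p5  (read q: p0→p5)
  step 7: p2  (read q: p5→p2)
  step 8: p3  (read q: p2→p3)
  step 9: p3  (read p: p3→p3)
  step 10: p3  (read p: p3→p3)

The earliest repeat is at step j = 2: A is in p3, which it already visited at step i = 1.
Since A has 6 states, any run of length ≥ 6 visits 6+1 states, so by pigeonhole some state repeats within the first 6 steps — that repeat gives the pumpable loop.

p3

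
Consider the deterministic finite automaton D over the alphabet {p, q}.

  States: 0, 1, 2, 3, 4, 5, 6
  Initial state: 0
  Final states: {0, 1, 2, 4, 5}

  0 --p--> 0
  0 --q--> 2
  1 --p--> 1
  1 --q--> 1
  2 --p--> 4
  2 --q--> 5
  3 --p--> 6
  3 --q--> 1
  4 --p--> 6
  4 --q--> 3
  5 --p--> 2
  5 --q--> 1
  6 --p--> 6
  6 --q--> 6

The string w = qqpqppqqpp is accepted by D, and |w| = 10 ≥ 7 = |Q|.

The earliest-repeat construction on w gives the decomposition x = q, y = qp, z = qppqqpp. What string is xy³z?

xy^3z = q·qp·qp·qp·qppqqpp = qqpqpqpqppqqpp.
Reading y = qp takes D from 2 back to 2, so after x·y·y·y the machine is still in 2, and z then leads to the accepting state 1. Hence qqpqpqpqppqqpp ∈ L(D).

qqpqpqpqppqqpp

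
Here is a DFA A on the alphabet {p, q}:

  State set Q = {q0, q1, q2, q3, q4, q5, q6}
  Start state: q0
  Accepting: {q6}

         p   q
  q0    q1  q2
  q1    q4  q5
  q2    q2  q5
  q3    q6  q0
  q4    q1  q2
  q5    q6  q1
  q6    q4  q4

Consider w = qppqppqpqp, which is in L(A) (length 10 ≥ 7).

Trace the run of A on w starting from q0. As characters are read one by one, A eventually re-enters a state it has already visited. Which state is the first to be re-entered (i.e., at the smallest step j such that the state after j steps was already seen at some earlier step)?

State sequence: q0 -q-> q2 -p-> q2 -p-> q2 -q-> q5 -p-> q6 -p-> q4 -q-> q2 -p-> q2 -q-> q5 -p-> q6
First repeat at step 2: q2 was already visited.

The earliest repeat is at step j = 2: A is in q2, which it already visited at step i = 1.
Pumping length from the standard proof: p = 7 (the number of states). The repeated state found above gives |xy| = j ≤ 7 and |y| = j − i ≥ 1.

q2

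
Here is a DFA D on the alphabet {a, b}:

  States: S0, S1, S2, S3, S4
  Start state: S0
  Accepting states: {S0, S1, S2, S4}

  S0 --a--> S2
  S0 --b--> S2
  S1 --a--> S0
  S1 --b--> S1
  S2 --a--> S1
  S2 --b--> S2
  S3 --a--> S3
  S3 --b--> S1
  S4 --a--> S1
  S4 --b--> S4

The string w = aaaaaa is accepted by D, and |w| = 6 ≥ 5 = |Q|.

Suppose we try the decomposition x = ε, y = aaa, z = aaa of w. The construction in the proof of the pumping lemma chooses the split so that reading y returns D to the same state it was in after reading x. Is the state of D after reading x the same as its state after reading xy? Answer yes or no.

Run of D on the first 3 characters of w = a a a:
  step 0: S0  (start)
  step 1: S2  (read a: S0→S2)
  step 2: S1  (read a: S2→S1)
  step 3: S0  (read a: S1→S0)

After x (step 0): S0. After xy (step 3): S0.
They match, so y = aaa drives D around a cycle from S0 back to itself; pumping y any number of times keeps D in S0 before reading z, and xyⁱz ∈ L(D) for every i ≥ 0.

yes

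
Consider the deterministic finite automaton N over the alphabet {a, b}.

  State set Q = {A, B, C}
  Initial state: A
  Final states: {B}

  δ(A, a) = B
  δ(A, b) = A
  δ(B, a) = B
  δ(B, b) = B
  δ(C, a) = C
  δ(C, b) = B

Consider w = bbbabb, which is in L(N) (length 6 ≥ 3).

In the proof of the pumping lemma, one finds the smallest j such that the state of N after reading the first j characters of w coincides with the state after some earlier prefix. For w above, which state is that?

A

Run of N on w = b b b a b b:
  step 0: A  (start)
  step 1: A  (read b: A→A)   ← first repeat (A seen earlier)
  step 2: A  (read b: A→A)
  step 3: A  (read b: A→A)
  step 4: B  (read a: A→B)
  step 5: B  (read b: B→B)
  step 6: B  (read b: B→B)

The earliest repeat is at step j = 1: N is in A, which it already visited at step i = 0.
The DFA has 3 states, so the proof of the pumping lemma guarantees a repeated state among the first 3+1 visited; the segment between the two visits is the pumpable y.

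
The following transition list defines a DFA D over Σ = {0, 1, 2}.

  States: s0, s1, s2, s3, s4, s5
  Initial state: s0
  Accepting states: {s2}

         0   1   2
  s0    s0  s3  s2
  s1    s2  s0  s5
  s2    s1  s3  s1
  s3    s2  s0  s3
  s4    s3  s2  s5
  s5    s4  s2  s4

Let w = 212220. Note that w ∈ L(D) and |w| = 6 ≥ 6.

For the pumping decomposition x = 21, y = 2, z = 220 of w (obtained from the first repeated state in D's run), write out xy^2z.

2122220

xy^2z = 21·2·2·220 = 2122220.
Reading y = 2 takes D from s3 back to s3, so after x·y·y the machine is still in s3, and z then leads to the accepting state s2. Hence 2122220 ∈ L(D).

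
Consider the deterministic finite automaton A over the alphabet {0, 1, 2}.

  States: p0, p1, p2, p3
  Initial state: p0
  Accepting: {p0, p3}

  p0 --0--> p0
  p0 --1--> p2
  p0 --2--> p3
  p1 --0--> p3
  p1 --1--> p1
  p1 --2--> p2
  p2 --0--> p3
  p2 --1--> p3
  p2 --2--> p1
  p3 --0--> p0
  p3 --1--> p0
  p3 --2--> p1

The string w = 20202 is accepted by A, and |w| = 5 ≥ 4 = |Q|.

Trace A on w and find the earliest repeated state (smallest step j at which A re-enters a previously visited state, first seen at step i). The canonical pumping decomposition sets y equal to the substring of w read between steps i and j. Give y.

Run of A on w = 2 0 2 0 2:
  step 0: p0  (start)
  step 1: p3  (read 2: p0→p3)
  step 2: p0  (read 0: p3→p0)   ← first repeat (p0 seen earlier)
  step 3: p3  (read 2: p0→p3)
  step 4: p0  (read 0: p3→p0)
  step 5: p3  (read 2: p0→p3)

So i = 0, j = 2, giving x = w[0:0] = ε, y = w[0:2] = 20, z = w[2:5] = 202.
Check: |xy| = 2 ≤ 4 and |y| = 2 ≥ 1. Reading y takes A from p0 back to p0, so every xyⁱz is accepted.

20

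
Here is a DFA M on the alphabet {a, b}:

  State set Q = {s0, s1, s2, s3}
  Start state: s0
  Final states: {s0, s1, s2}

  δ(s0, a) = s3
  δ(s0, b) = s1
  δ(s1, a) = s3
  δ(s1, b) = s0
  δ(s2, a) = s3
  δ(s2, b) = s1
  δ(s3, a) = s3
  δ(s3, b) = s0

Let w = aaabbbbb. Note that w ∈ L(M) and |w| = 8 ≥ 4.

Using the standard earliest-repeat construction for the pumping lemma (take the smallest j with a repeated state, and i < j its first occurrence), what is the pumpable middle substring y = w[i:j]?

State sequence: s0 -a-> s3 -a-> s3 -a-> s3 -b-> s0 -b-> s1 -b-> s0 -b-> s1 -b-> s0
First repeat at step 2: s3 was already visited.

So i = 1, j = 2, giving x = w[0:1] = a, y = w[1:2] = a, z = w[2:8] = abbbbb.
Check: |xy| = 2 ≤ 4 and |y| = 1 ≥ 1. Reading y takes M from s3 back to s3, so every xyⁱz is accepted.
Since M has 4 states, any run of length ≥ 4 visits 4+1 states, so by pigeonhole some state repeats within the first 4 steps — that repeat gives the pumpable loop.

a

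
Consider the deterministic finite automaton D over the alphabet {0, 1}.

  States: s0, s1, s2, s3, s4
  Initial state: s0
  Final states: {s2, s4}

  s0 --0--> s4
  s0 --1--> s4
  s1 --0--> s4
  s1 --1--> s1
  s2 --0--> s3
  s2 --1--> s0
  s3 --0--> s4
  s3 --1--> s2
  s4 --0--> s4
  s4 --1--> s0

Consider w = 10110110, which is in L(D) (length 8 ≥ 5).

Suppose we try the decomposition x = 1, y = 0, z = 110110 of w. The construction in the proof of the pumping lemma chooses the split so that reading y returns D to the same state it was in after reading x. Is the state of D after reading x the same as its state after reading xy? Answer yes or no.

yes

Run of D on the first 2 characters of w = 1 0:
  step 0: s0  (start)
  step 1: s4  (read 1: s0→s4)
  step 2: s4  (read 0: s4→s4)

After x (step 1): s4. After xy (step 2): s4.
They match, so y = 0 drives D around a cycle from s4 back to itself; pumping y any number of times keeps D in s4 before reading z, and xyⁱz ∈ L(D) for every i ≥ 0.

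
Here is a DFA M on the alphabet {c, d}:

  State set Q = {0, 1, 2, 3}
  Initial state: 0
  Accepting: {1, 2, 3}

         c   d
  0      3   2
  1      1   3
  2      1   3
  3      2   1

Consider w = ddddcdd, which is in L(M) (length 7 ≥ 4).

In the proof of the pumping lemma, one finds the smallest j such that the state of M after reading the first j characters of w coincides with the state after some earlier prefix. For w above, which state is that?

3

State sequence: 0 -d-> 2 -d-> 3 -d-> 1 -d-> 3 -c-> 2 -d-> 3 -d-> 1
First repeat at step 4: 3 was already visited.

The earliest repeat is at step j = 4: M is in 3, which it already visited at step i = 2.
Since M has 4 states, any run of length ≥ 4 visits 4+1 states, so by pigeonhole some state repeats within the first 4 steps — that repeat gives the pumpable loop.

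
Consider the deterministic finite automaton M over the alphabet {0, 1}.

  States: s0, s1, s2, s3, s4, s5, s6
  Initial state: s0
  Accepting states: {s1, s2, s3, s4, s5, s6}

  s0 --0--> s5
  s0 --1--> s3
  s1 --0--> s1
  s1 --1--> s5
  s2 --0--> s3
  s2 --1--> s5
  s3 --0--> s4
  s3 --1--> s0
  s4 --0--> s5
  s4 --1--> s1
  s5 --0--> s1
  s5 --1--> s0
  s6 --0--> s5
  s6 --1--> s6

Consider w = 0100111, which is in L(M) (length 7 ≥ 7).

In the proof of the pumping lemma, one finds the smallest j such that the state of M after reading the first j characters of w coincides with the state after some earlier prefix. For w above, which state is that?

s0

State sequence: s0 -0-> s5 -1-> s0 -0-> s5 -0-> s1 -1-> s5 -1-> s0 -1-> s3
First repeat at step 2: s0 was already visited.

The earliest repeat is at step j = 2: M is in s0, which it already visited at step i = 0.
The DFA has 7 states, so the proof of the pumping lemma guarantees a repeated state among the first 7+1 visited; the segment between the two visits is the pumpable y.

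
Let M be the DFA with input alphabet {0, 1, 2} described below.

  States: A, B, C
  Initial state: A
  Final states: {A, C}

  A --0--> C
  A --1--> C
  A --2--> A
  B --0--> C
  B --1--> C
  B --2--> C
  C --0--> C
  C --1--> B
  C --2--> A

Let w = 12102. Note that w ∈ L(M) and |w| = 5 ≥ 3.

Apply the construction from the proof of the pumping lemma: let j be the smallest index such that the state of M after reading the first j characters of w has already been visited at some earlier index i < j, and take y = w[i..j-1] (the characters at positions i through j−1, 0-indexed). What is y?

Run of M on w = 1 2 1 0 2:
  step 0: A  (start)
  step 1: C  (read 1: A→C)
  step 2: A  (read 2: C→A)   ← first repeat (A seen earlier)
  step 3: C  (read 1: A→C)
  step 4: C  (read 0: C→C)
  step 5: A  (read 2: C→A)

So i = 0, j = 2, giving x = w[0:0] = ε, y = w[0:2] = 12, z = w[2:5] = 102.
Check: |xy| = 2 ≤ 3 and |y| = 2 ≥ 1. Reading y takes M from A back to A, so every xyⁱz is accepted.

12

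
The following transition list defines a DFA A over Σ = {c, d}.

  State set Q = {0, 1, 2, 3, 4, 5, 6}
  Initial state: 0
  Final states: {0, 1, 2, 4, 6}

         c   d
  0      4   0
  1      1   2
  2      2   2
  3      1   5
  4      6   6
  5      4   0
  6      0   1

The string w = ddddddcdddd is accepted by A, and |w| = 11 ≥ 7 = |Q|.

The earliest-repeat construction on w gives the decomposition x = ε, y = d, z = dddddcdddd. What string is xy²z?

xy^2z = ε·d·d·dddddcdddd = dddddddcdddd.
Reading y = d takes A from 0 back to 0, so after x·y·y the machine is still in 0, and z then leads to the accepting state 2. Hence dddddddcdddd ∈ L(A).

dddddddcdddd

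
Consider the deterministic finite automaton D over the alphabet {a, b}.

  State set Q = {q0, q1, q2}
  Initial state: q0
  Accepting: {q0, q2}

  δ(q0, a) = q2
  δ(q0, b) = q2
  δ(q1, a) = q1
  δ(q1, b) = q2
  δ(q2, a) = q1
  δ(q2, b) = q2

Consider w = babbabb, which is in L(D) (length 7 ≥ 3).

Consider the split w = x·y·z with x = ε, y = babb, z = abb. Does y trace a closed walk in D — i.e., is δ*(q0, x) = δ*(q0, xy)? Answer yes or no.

no

Run of D on the first 4 characters of w = b a b b:
  step 0: q0  (start)
  step 1: q2  (read b: q0→q2)
  step 2: q1  (read a: q2→q1)
  step 3: q2  (read b: q1→q2)
  step 4: q2  (read b: q2→q2)

After x (step 0): q0. After xy (step 4): q2.
They differ (q0 ≠ q2), so y is not a cycle from the state after x; this split is not the one the pumping-lemma construction produces, and pumping y need not keep the string in L(D).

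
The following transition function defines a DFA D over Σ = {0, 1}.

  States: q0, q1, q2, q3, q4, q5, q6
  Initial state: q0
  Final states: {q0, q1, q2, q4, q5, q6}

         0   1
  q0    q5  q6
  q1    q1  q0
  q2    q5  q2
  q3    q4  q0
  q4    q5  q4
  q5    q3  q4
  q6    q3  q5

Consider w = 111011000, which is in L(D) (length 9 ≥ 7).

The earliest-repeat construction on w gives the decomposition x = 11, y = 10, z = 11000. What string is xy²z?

11101011000

xy^2z = 11·10·10·11000 = 11101011000.
Reading y = 10 takes D from q5 back to q5, so after x·y·y the machine is still in q5, and z then leads to the accepting state q4. Hence 11101011000 ∈ L(D).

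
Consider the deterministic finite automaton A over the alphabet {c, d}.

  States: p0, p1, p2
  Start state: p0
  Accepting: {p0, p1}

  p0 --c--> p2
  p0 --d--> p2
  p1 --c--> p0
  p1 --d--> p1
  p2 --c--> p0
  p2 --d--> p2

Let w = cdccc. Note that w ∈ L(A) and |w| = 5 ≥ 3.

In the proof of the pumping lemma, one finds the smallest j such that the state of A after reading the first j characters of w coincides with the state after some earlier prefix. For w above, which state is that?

p2

Run of A on w = c d c c c:
  step 0: p0  (start)
  step 1: p2  (read c: p0→p2)
  step 2: p2  (read d: p2→p2)   ← first repeat (p2 seen earlier)
  step 3: p0  (read c: p2→p0)
  step 4: p2  (read c: p0→p2)
  step 5: p0  (read c: p2→p0)

The earliest repeat is at step j = 2: A is in p2, which it already visited at step i = 1.
Since A has 3 states, any run of length ≥ 3 visits 3+1 states, so by pigeonhole some state repeats within the first 3 steps — that repeat gives the pumpable loop.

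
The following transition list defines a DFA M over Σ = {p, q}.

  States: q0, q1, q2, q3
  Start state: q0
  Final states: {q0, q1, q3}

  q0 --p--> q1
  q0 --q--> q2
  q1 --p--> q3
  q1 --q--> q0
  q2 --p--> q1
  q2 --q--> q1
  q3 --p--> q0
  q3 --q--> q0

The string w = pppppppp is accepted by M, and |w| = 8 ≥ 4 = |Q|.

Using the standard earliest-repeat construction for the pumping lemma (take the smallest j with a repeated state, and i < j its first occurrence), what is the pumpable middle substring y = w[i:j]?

ppp

State sequence: q0 -p-> q1 -p-> q3 -p-> q0 -p-> q1 -p-> q3 -p-> q0 -p-> q1 -p-> q3
First repeat at step 3: q0 was already visited.

So i = 0, j = 3, giving x = w[0:0] = ε, y = w[0:3] = ppp, z = w[3:8] = ppppp.
Check: |xy| = 3 ≤ 4 and |y| = 3 ≥ 1. Reading y takes M from q0 back to q0, so every xyⁱz is accepted.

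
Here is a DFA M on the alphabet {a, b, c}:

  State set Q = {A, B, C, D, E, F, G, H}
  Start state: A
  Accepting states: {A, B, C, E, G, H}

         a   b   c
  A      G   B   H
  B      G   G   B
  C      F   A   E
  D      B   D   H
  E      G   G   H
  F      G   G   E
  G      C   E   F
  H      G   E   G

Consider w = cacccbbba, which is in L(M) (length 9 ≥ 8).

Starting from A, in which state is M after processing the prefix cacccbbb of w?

State sequence: A -c-> H -a-> G -c-> F -c-> E -c-> H -b-> E -b-> G -b-> E

After reading 8 characters, M is in state E.

E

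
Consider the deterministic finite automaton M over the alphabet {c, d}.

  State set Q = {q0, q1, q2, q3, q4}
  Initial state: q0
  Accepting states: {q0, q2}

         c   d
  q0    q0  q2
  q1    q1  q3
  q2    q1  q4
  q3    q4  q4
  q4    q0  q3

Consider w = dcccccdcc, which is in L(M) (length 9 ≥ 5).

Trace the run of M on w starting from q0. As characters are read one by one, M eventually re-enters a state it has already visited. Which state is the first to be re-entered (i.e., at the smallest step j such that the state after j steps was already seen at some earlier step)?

q1

State sequence: q0 -d-> q2 -c-> q1 -c-> q1 -c-> q1 -c-> q1 -c-> q1 -d-> q3 -c-> q4 -c-> q0
First repeat at step 3: q1 was already visited.

The earliest repeat is at step j = 3: M is in q1, which it already visited at step i = 2.
Pumping length from the standard proof: p = 5 (the number of states). The repeated state found above gives |xy| = j ≤ 5 and |y| = j − i ≥ 1.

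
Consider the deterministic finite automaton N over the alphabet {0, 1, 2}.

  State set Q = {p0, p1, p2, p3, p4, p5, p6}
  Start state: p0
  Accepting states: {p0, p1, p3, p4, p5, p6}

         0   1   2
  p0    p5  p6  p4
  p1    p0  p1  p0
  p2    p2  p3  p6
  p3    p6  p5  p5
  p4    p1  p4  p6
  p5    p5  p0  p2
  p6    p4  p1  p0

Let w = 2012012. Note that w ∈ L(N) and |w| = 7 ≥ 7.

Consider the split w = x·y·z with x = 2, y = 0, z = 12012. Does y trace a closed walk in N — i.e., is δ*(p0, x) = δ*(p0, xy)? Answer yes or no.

State sequence: p0 -2-> p4 -0-> p1

After x (step 1): p4. After xy (step 2): p1.
They differ (p4 ≠ p1), so y is not a cycle from the state after x; this split is not the one the pumping-lemma construction produces, and pumping y need not keep the string in L(N).

no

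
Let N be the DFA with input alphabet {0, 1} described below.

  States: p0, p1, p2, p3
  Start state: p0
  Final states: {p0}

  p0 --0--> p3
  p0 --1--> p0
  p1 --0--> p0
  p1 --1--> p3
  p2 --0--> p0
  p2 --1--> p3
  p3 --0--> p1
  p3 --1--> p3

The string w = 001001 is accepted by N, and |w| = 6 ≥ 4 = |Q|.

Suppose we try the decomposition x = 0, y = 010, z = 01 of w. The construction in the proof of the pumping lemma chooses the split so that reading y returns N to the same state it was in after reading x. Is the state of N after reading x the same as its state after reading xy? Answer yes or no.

Run of N on the first 4 characters of w = 0 0 1 0:
  step 0: p0  (start)
  step 1: p3  (read 0: p0→p3)
  step 2: p1  (read 0: p3→p1)
  step 3: p3  (read 1: p1→p3)
  step 4: p1  (read 0: p3→p1)

After x (step 1): p3. After xy (step 4): p1.
They differ (p3 ≠ p1), so y is not a cycle from the state after x; this split is not the one the pumping-lemma construction produces, and pumping y need not keep the string in L(N).

no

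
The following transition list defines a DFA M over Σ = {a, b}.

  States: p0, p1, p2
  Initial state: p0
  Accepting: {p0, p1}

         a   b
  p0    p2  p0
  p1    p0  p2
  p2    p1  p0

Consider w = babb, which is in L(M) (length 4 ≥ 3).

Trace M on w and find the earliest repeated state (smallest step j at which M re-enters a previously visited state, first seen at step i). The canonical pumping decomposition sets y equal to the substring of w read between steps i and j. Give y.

Run of M on w = b a b b:
  step 0: p0  (start)
  step 1: p0  (read b: p0→p0)   ← first repeat (p0 seen earlier)
  step 2: p2  (read a: p0→p2)
  step 3: p0  (read b: p2→p0)
  step 4: p0  (read b: p0→p0)

So i = 0, j = 1, giving x = w[0:0] = ε, y = w[0:1] = b, z = w[1:4] = abb.
Check: |xy| = 1 ≤ 3 and |y| = 1 ≥ 1. Reading y takes M from p0 back to p0, so every xyⁱz is accepted.
Since M has 3 states, any run of length ≥ 3 visits 3+1 states, so by pigeonhole some state repeats within the first 3 steps — that repeat gives the pumpable loop.

b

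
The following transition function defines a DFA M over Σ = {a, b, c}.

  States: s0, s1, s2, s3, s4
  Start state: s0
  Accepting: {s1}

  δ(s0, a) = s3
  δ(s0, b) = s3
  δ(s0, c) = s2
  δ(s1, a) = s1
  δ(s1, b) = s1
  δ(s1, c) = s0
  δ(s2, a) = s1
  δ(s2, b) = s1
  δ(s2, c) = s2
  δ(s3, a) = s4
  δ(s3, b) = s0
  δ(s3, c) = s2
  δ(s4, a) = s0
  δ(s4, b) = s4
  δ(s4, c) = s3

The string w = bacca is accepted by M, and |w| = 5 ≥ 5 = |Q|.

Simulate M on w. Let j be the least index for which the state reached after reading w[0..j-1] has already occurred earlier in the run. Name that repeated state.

s3

Run of M on w = b a c c a:
  step 0: s0  (start)
  step 1: s3  (read b: s0→s3)
  step 2: s4  (read a: s3→s4)
  step 3: s3  (read c: s4→s3)   ← first repeat (s3 seen earlier)
  step 4: s2  (read c: s3→s2)
  step 5: s1  (read a: s2→s1)

The earliest repeat is at step j = 3: M is in s3, which it already visited at step i = 1.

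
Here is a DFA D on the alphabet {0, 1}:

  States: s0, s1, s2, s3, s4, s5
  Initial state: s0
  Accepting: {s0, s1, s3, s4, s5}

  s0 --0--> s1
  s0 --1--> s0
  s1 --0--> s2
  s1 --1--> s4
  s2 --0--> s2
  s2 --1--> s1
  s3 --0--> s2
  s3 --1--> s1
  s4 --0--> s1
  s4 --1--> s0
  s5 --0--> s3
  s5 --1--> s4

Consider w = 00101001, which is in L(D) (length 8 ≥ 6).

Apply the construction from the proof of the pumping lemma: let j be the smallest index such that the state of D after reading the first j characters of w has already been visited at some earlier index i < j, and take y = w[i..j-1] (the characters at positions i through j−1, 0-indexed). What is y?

01

State sequence: s0 -0-> s1 -0-> s2 -1-> s1 -0-> s2 -1-> s1 -0-> s2 -0-> s2 -1-> s1
First repeat at step 3: s1 was already visited.

So i = 1, j = 3, giving x = w[0:1] = 0, y = w[1:3] = 01, z = w[3:8] = 01001.
Check: |xy| = 3 ≤ 6 and |y| = 2 ≥ 1. Reading y takes D from s1 back to s1, so every xyⁱz is accepted.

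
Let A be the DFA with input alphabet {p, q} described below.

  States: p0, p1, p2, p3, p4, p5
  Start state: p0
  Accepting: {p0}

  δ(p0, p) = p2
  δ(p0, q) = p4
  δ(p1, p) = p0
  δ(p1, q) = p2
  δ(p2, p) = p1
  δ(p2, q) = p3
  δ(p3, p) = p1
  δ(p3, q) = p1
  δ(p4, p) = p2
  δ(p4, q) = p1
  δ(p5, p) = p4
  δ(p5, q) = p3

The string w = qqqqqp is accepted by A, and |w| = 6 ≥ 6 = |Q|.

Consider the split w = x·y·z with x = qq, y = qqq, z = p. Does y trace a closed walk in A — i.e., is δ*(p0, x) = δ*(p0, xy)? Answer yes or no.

Run of A on the first 5 characters of w = q q q q q:
  step 0: p0  (start)
  step 1: p4  (read q: p0→p4)
  step 2: p1  (read q: p4→p1)
  step 3: p2  (read q: p1→p2)
  step 4: p3  (read q: p2→p3)
  step 5: p1  (read q: p3→p1)

After x (step 2): p1. After xy (step 5): p1.
They match, so y = qqq drives A around a cycle from p1 back to itself; pumping y any number of times keeps A in p1 before reading z, and xyⁱz ∈ L(A) for every i ≥ 0.

yes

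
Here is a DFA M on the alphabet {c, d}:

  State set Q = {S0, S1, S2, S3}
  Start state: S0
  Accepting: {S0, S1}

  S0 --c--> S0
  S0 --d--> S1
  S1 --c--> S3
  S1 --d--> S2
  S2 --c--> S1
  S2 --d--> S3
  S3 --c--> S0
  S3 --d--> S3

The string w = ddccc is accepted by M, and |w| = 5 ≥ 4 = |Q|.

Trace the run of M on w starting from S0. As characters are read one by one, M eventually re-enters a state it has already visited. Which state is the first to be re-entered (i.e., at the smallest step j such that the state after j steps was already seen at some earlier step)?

Run of M on w = d d c c c:
  step 0: S0  (start)
  step 1: S1  (read d: S0→S1)
  step 2: S2  (read d: S1→S2)
  step 3: S1  (read c: S2→S1)   ← first repeat (S1 seen earlier)
  step 4: S3  (read c: S1→S3)
  step 5: S0  (read c: S3→S0)

The earliest repeat is at step j = 3: M is in S1, which it already visited at step i = 1.

S1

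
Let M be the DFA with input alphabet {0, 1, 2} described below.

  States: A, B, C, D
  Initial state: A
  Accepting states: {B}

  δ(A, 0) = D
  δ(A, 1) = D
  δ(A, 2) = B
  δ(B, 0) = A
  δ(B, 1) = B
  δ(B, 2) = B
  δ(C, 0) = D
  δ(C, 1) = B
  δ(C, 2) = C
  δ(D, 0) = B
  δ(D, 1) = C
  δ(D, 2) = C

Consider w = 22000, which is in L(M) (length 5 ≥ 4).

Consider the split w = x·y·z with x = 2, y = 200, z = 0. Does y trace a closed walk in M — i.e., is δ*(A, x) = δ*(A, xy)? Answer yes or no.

State sequence: A -2-> B -2-> B -0-> A -0-> D

After x (step 1): B. After xy (step 4): D.
They differ (B ≠ D), so y is not a cycle from the state after x; this split is not the one the pumping-lemma construction produces, and pumping y need not keep the string in L(M).

no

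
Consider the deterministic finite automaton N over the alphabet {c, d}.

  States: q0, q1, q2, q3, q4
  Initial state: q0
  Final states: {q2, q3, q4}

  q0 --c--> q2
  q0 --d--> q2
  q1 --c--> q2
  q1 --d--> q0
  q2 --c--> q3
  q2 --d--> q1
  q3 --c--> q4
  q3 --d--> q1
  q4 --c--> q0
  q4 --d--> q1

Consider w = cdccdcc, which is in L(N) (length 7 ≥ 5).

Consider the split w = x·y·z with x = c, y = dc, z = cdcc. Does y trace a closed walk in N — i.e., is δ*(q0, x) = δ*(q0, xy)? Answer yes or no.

Run of N on the first 3 characters of w = c d c:
  step 0: q0  (start)
  step 1: q2  (read c: q0→q2)
  step 2: q1  (read d: q2→q1)
  step 3: q2  (read c: q1→q2)

After x (step 1): q2. After xy (step 3): q2.
They match, so y = dc drives N around a cycle from q2 back to itself; pumping y any number of times keeps N in q2 before reading z, and xyⁱz ∈ L(N) for every i ≥ 0.

yes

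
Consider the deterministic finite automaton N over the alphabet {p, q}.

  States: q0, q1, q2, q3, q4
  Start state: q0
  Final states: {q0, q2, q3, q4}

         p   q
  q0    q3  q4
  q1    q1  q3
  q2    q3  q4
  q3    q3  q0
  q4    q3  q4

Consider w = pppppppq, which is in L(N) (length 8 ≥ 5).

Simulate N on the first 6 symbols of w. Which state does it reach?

Run of N on the first 6 characters of w = p p p p p p:
  step 0: q0  (start)
  step 1: q3  (read p: q0→q3)
  step 2: q3  (read p: q3→q3)
  step 3: q3  (read p: q3→q3)
  step 4: q3  (read p: q3→q3)
  step 5: q3  (read p: q3→q3)
  step 6: q3  (read p: q3→q3)

After reading 6 characters, N is in state q3.

q3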